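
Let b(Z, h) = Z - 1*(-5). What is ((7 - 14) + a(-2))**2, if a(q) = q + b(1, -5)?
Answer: 9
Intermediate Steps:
b(Z, h) = 5 + Z (b(Z, h) = Z + 5 = 5 + Z)
a(q) = 6 + q (a(q) = q + (5 + 1) = q + 6 = 6 + q)
((7 - 14) + a(-2))**2 = ((7 - 14) + (6 - 2))**2 = (-7 + 4)**2 = (-3)**2 = 9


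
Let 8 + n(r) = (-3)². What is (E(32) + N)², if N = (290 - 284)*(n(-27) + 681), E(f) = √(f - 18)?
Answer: (4092 + √14)² ≈ 1.6775e+7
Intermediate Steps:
E(f) = √(-18 + f)
n(r) = 1 (n(r) = -8 + (-3)² = -8 + 9 = 1)
N = 4092 (N = (290 - 284)*(1 + 681) = 6*682 = 4092)
(E(32) + N)² = (√(-18 + 32) + 4092)² = (√14 + 4092)² = (4092 + √14)²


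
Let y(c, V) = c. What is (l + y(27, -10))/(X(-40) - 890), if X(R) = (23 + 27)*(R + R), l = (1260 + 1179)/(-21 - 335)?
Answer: -2391/580280 ≈ -0.0041204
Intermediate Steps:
l = -2439/356 (l = 2439/(-356) = 2439*(-1/356) = -2439/356 ≈ -6.8511)
X(R) = 100*R (X(R) = 50*(2*R) = 100*R)
(l + y(27, -10))/(X(-40) - 890) = (-2439/356 + 27)/(100*(-40) - 890) = 7173/(356*(-4000 - 890)) = (7173/356)/(-4890) = (7173/356)*(-1/4890) = -2391/580280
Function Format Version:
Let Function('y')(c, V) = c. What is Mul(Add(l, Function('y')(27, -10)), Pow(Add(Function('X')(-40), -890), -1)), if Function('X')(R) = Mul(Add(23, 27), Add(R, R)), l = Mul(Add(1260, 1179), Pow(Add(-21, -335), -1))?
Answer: Rational(-2391, 580280) ≈ -0.0041204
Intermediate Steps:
l = Rational(-2439, 356) (l = Mul(2439, Pow(-356, -1)) = Mul(2439, Rational(-1, 356)) = Rational(-2439, 356) ≈ -6.8511)
Function('X')(R) = Mul(100, R) (Function('X')(R) = Mul(50, Mul(2, R)) = Mul(100, R))
Mul(Add(l, Function('y')(27, -10)), Pow(Add(Function('X')(-40), -890), -1)) = Mul(Add(Rational(-2439, 356), 27), Pow(Add(Mul(100, -40), -890), -1)) = Mul(Rational(7173, 356), Pow(Add(-4000, -890), -1)) = Mul(Rational(7173, 356), Pow(-4890, -1)) = Mul(Rational(7173, 356), Rational(-1, 4890)) = Rational(-2391, 580280)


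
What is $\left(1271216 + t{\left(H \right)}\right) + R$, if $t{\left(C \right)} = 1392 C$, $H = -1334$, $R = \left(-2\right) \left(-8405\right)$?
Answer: $-568902$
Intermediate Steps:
$R = 16810$
$\left(1271216 + t{\left(H \right)}\right) + R = \left(1271216 + 1392 \left(-1334\right)\right) + 16810 = \left(1271216 - 1856928\right) + 16810 = -585712 + 16810 = -568902$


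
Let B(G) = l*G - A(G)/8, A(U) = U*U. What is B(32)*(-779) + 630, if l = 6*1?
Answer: -49226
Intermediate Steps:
A(U) = U²
l = 6
B(G) = 6*G - G²/8
B(32)*(-779) + 630 = ((⅛)*32*(48 - 1*32))*(-779) + 630 = ((⅛)*32*(48 - 32))*(-779) + 630 = ((⅛)*32*16)*(-779) + 630 = 64*(-779) + 630 = -49856 + 630 = -49226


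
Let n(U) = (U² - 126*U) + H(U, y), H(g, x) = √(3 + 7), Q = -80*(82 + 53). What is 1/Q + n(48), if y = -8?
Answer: -40435201/10800 + √10 ≈ -3740.8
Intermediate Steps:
Q = -10800 (Q = -80*135 = -10800)
H(g, x) = √10
n(U) = √10 + U² - 126*U (n(U) = (U² - 126*U) + √10 = √10 + U² - 126*U)
1/Q + n(48) = 1/(-10800) + (√10 + 48² - 126*48) = -1/10800 + (√10 + 2304 - 6048) = -1/10800 + (-3744 + √10) = -40435201/10800 + √10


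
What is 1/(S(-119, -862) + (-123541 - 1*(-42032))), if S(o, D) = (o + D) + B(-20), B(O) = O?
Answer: -1/82510 ≈ -1.2120e-5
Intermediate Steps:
S(o, D) = -20 + D + o (S(o, D) = (o + D) - 20 = (D + o) - 20 = -20 + D + o)
1/(S(-119, -862) + (-123541 - 1*(-42032))) = 1/((-20 - 862 - 119) + (-123541 - 1*(-42032))) = 1/(-1001 + (-123541 + 42032)) = 1/(-1001 - 81509) = 1/(-82510) = -1/82510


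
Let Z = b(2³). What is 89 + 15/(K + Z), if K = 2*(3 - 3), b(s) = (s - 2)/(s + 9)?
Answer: 263/2 ≈ 131.50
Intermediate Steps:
b(s) = (-2 + s)/(9 + s)
Z = 6/17 (Z = (-2 + 2³)/(9 + 2³) = (-2 + 8)/(9 + 8) = 6/17 ≈ 0.35294)
K = 0 (K = 2*0 = 0)
89 + 15/(K + Z) = 89 + 15/(0 + 6/17) = 89 + 15/(6/17) = 89 + 15*(17/6) = 89 + 85/2 = 263/2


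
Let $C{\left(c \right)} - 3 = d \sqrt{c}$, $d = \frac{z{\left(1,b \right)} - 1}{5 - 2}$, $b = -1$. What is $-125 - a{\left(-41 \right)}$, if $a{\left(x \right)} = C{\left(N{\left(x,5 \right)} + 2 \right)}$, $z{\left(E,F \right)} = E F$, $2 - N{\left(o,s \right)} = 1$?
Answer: $-128 + \frac{2 \sqrt{3}}{3} \approx -126.85$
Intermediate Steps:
$N{\left(o,s \right)} = 1$ ($N{\left(o,s \right)} = 2 - 1 = 1$)
$d = - \frac{2}{3}$ ($d = \frac{1 \left(-1\right) - 1}{5 - 2} = \frac{-1 - 1}{3} = \left(-2\right) \frac{1}{3} = - \frac{2}{3} \approx -0.66667$)
$C{\left(c \right)} = 3 - \frac{2 \sqrt{c}}{3}$
$a{\left(x \right)} = 3 - \frac{2 \sqrt{3}}{3}$ ($a{\left(x \right)} = 3 - \frac{2 \sqrt{1 + 2}}{3} = 3 - \frac{2 \sqrt{3}}{3}$)
$-125 - a{\left(-41 \right)} = -125 - \left(3 - \frac{2 \sqrt{3}}{3}\right) = -128 + \frac{2 \sqrt{3}}{3}$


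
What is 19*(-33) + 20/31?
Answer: -19417/31 ≈ -626.35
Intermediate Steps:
19*(-33) + 20/31 = -627 + 20*(1/31) = -627 + 20/31 = -19417/31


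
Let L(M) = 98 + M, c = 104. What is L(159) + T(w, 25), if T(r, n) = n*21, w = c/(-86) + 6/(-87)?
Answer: 782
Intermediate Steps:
w = -1594/1247 (w = 104/(-86) + 6/(-87) = 104*(-1/86) + 6*(-1/87) = -52/43 - 2/29 = -1594/1247 ≈ -1.2783)
T(r, n) = 21*n
L(159) + T(w, 25) = (98 + 159) + 21*25 = 257 + 525 = 782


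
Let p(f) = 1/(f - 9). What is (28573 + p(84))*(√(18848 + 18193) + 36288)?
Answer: 25921437696/25 + 2142976*√37041/75 ≈ 1.0424e+9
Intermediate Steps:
p(f) = 1/(-9 + f)
(28573 + p(84))*(√(18848 + 18193) + 36288) = (28573 + 1/(-9 + 84))*(√(18848 + 18193) + 36288) = (28573 + 1/75)*(√37041 + 36288) = (28573 + 1/75)*(36288 + √37041) = 2142976*(36288 + √37041)/75 = 25921437696/25 + 2142976*√37041/75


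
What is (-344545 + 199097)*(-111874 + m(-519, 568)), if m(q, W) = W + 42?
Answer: 16183126272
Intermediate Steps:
m(q, W) = 42 + W
(-344545 + 199097)*(-111874 + m(-519, 568)) = (-344545 + 199097)*(-111874 + (42 + 568)) = -145448*(-111874 + 610) = -145448*(-111264) = 16183126272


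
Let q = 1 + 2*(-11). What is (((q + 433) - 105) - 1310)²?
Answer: 1006009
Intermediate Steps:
q = -21 (q = 1 - 22 = -21)
(((q + 433) - 105) - 1310)² = (((-21 + 433) - 105) - 1310)² = ((412 - 105) - 1310)² = (307 - 1310)² = (-1003)² = 1006009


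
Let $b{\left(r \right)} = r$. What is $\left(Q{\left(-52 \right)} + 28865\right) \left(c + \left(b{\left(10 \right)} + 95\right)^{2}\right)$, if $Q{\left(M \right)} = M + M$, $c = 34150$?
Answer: $1299278175$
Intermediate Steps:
$Q{\left(M \right)} = 2 M$
$\left(Q{\left(-52 \right)} + 28865\right) \left(c + \left(b{\left(10 \right)} + 95\right)^{2}\right) = \left(2 \left(-52\right) + 28865\right) \left(34150 + \left(10 + 95\right)^{2}\right) = \left(-104 + 28865\right) \left(34150 + 105^{2}\right) = 28761 \left(34150 + 11025\right) = 28761 \cdot 45175 = 1299278175$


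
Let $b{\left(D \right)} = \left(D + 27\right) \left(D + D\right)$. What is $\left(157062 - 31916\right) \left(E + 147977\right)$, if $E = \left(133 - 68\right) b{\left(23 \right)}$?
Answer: $37228056642$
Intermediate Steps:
$b{\left(D \right)} = 2 D \left(27 + D\right)$ ($b{\left(D \right)} = \left(27 + D\right) 2 D = 2 D \left(27 + D\right)$)
$E = 149500$ ($E = \left(133 - 68\right) 2 \cdot 23 \left(27 + 23\right) = 65 \cdot 2 \cdot 23 \cdot 50 = 65 \cdot 2300 = 149500$)
$\left(157062 - 31916\right) \left(E + 147977\right) = \left(157062 - 31916\right) \left(149500 + 147977\right) = \left(157062 + \left(-159166 + 127250\right)\right) 297477 = \left(157062 - 31916\right) 297477 = 125146 \cdot 297477 = 37228056642$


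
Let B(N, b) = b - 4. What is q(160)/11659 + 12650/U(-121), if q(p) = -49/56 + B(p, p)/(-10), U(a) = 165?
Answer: 107260823/1399080 ≈ 76.665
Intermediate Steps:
B(N, b) = -4 + b
q(p) = -19/40 - p/10 (q(p) = -49/56 + (-4 + p)/(-10) = -49*1/56 + (-4 + p)*(-⅒) = -7/8 + (⅖ - p/10) = -19/40 - p/10)
q(160)/11659 + 12650/U(-121) = (-19/40 - ⅒*160)/11659 + 12650/165 = (-19/40 - 16)*(1/11659) + 12650*(1/165) = -659/40*1/11659 + 230/3 = -659/466360 + 230/3 = 107260823/1399080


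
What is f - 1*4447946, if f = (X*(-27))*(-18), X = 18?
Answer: -4439198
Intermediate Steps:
f = 8748 (f = (18*(-27))*(-18) = -486*(-18) = 8748)
f - 1*4447946 = 8748 - 1*4447946 = 8748 - 4447946 = -4439198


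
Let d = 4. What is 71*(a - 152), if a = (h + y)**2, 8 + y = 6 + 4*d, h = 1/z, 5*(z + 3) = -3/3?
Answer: 642479/256 ≈ 2509.7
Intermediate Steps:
z = -16/5 (z = -3 + (-3/3)/5 = -3 + (-3*1/3)/5 = -3 + (1/5)*(-1) = -3 - 1/5 = -16/5 ≈ -3.2000)
h = -5/16 (h = 1/(-16/5) = -5/16 ≈ -0.31250)
y = 14 (y = -8 + (6 + 4*4) = -8 + (6 + 16) = -8 + 22 = 14)
a = 47961/256 (a = (-5/16 + 14)**2 = (219/16)**2 = 47961/256 ≈ 187.35)
71*(a - 152) = 71*(47961/256 - 152) = 71*(9049/256) = 642479/256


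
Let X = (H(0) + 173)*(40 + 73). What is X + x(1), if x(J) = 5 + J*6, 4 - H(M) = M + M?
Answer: 20012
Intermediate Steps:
H(M) = 4 - 2*M (H(M) = 4 - (M + M) = 4 - 2*M)
X = 20001 (X = ((4 - 2*0) + 173)*(40 + 73) = ((4 + 0) + 173)*113 = (4 + 173)*113 = 177*113 = 20001)
x(J) = 5 + 6*J
X + x(1) = 20001 + (5 + 6*1) = 20001 + (5 + 6) = 20001 + 11 = 20012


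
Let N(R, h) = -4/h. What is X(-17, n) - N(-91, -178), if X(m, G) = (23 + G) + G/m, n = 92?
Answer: 165773/1513 ≈ 109.57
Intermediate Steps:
X(m, G) = 23 + G + G/m
X(-17, n) - N(-91, -178) = (23 + 92 + 92/(-17)) - (-4)/(-178) = (23 + 92 + 92*(-1/17)) - (-4)*(-1)/178 = (23 + 92 - 92/17) - 1*2/89 = 1863/17 - 2/89 = 165773/1513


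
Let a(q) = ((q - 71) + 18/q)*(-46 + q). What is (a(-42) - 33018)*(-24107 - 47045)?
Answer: 11473544608/7 ≈ 1.6391e+9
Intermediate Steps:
a(q) = (-46 + q)*(-71 + q + 18/q) (a(q) = ((-71 + q) + 18/q)*(-46 + q) = (-71 + q + 18/q)*(-46 + q) = (-46 + q)*(-71 + q + 18/q))
(a(-42) - 33018)*(-24107 - 47045) = ((3284 + (-42)² - 828/(-42) - 117*(-42)) - 33018)*(-24107 - 47045) = ((3284 + 1764 - 828*(-1/42) + 4914) - 33018)*(-71152) = ((3284 + 1764 + 138/7 + 4914) - 33018)*(-71152) = (69872/7 - 33018)*(-71152) = -161254/7*(-71152) = 11473544608/7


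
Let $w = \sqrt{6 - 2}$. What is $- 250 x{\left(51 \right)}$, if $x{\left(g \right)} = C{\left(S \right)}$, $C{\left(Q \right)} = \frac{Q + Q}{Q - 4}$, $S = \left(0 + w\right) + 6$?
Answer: $-1000$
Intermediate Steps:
$w = 2$ ($w = \sqrt{4} = 2$)
$S = 8$ ($S = \left(0 + 2\right) + 6 = 2 + 6 = 8$)
$C{\left(Q \right)} = \frac{2 Q}{-4 + Q}$
$x{\left(g \right)} = 4$ ($x{\left(g \right)} = 2 \cdot 8 \frac{1}{-4 + 8} = 2 \cdot 8 \cdot \frac{1}{4} = 4$)
$- 250 x{\left(51 \right)} = \left(-250\right) 4 = -1000$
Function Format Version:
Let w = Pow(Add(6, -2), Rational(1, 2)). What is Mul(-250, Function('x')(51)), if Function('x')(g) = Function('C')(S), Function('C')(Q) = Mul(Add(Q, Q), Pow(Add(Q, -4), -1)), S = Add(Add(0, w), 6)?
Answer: -1000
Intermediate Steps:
w = 2 (w = Pow(4, Rational(1, 2)) = 2)
S = 8 (S = Add(Add(0, 2), 6) = Add(2, 6) = 8)
Function('C')(Q) = Mul(2, Q, Pow(Add(-4, Q), -1)) (Function('C')(Q) = Mul(Mul(2, Q), Pow(Add(-4, Q), -1)) = Mul(2, Q, Pow(Add(-4, Q), -1)))
Function('x')(g) = 4 (Function('x')(g) = Mul(2, 8, Pow(Add(-4, 8), -1)) = Mul(2, 8, Pow(4, -1)) = Mul(2, 8, Rational(1, 4)) = 4)
Mul(-250, Function('x')(51)) = Mul(-250, 4) = -1000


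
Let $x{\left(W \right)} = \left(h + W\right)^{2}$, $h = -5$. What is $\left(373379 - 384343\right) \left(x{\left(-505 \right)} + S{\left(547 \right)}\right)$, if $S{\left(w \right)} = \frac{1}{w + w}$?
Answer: $- \frac{1559899816282}{547} \approx -2.8517 \cdot 10^{9}$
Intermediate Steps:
$S{\left(w \right)} = \frac{1}{2 w}$
$x{\left(W \right)} = \left(-5 + W\right)^{2}$
$\left(373379 - 384343\right) \left(x{\left(-505 \right)} + S{\left(547 \right)}\right) = \left(373379 - 384343\right) \left(\left(-5 - 505\right)^{2} + \frac{1}{2 \cdot 547}\right) = \left(373379 - 384343\right) \left(\left(-510\right)^{2} + \frac{1}{2} \cdot \frac{1}{547}\right) = \left(373379 - 384343\right) \left(260100 + \frac{1}{1094}\right) = \left(-10964\right) \frac{284549401}{1094} = - \frac{1559899816282}{547}$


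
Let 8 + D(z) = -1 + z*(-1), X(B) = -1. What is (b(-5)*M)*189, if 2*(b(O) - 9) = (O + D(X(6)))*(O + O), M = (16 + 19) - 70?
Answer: -489510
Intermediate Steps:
D(z) = -9 - z (D(z) = -8 + (-1 + z*(-1)) = -8 + (-1 - z) = -9 - z)
M = -35 (M = 35 - 70 = -35)
b(O) = 9 + O*(-8 + O) (b(O) = 9 + ((O + (-9 - 1*(-1)))*(O + O))/2 = 9 + ((O + (-9 + 1))*(2*O))/2 = 9 + ((O - 8)*(2*O))/2 = 9 + ((-8 + O)*(2*O))/2 = 9 + (2*O*(-8 + O))/2 = 9 + O*(-8 + O))
(b(-5)*M)*189 = ((9 + (-5)² - 8*(-5))*(-35))*189 = ((9 + 25 + 40)*(-35))*189 = (74*(-35))*189 = -2590*189 = -489510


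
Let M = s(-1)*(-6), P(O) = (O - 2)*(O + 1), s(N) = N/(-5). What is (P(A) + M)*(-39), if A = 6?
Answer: -5226/5 ≈ -1045.2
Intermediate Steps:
s(N) = -N/5 (s(N) = N*(-⅕) = -N/5)
P(O) = (1 + O)*(-2 + O) (P(O) = (-2 + O)*(1 + O) = (1 + O)*(-2 + O))
M = -6/5 (M = -⅕*(-1)*(-6) = (⅕)*(-6) = -6/5 ≈ -1.2000)
(P(A) + M)*(-39) = ((-2 + 6² - 1*6) - 6/5)*(-39) = ((-2 + 36 - 6) - 6/5)*(-39) = (28 - 6/5)*(-39) = (134/5)*(-39) = -5226/5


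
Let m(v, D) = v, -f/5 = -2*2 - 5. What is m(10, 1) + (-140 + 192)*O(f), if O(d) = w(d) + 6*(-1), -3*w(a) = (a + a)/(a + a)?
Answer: -958/3 ≈ -319.33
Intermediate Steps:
f = 45 (f = -5*(-2*2 - 5) = -5*(-4 - 5) = -5*(-9) = 45)
w(a) = -1/3 (w(a) = -(a + a)/(3*(a + a)) = -2*a/(3*(2*a)) = -2*a*1/(2*a)/3 = -1/3*1 = -1/3)
O(d) = -19/3 (O(d) = -1/3 + 6*(-1) = -1/3 - 6 = -19/3)
m(10, 1) + (-140 + 192)*O(f) = 10 + (-140 + 192)*(-19/3) = 10 + 52*(-19/3) = 10 - 988/3 = -958/3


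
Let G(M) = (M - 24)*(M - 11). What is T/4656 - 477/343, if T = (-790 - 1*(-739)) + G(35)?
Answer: -715951/532336 ≈ -1.3449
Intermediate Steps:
G(M) = (-24 + M)*(-11 + M)
T = 213 (T = (-790 - 1*(-739)) + (264 + 35² - 35*35) = (-790 + 739) + (264 + 1225 - 1225) = -51 + 264 = 213)
T/4656 - 477/343 = 213/4656 - 477/343 = 213*(1/4656) - 477*1/343 = 71/1552 - 477/343 = -715951/532336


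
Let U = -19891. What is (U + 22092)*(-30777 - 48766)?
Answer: -175074143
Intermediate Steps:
(U + 22092)*(-30777 - 48766) = (-19891 + 22092)*(-30777 - 48766) = 2201*(-79543) = -175074143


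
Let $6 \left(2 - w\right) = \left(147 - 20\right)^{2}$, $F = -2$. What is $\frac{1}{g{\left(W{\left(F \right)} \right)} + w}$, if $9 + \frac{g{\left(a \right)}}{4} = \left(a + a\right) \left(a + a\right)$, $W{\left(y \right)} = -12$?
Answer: $- \frac{6}{2509} \approx -0.0023914$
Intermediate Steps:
$w = - \frac{16117}{6}$ ($w = 2 - \frac{\left(147 - 20\right)^{2}}{6} = 2 - \frac{127^{2}}{6} = 2 - \frac{16129}{6} = - \frac{16117}{6} \approx -2686.2$)
$g{\left(a \right)} = -36 + 16 a^{2}$ ($g{\left(a \right)} = -36 + 4 \left(a + a\right) \left(a + a\right) = -36 + 4 \cdot 2 a 2 a = -36 + 4 \cdot 4 a^{2} = -36 + 16 a^{2}$)
$\frac{1}{g{\left(W{\left(F \right)} \right)} + w} = \frac{1}{\left(-36 + 16 \left(-12\right)^{2}\right) - \frac{16117}{6}} = \frac{1}{\left(-36 + 16 \cdot 144\right) - \frac{16117}{6}} = \frac{1}{\left(-36 + 2304\right) - \frac{16117}{6}} = \frac{1}{2268 - \frac{16117}{6}} = \frac{1}{- \frac{2509}{6}} = - \frac{6}{2509}$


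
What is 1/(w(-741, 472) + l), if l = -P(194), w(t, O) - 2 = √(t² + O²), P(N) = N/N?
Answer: -1/771864 + √771865/771864 ≈ 0.0011369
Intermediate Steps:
P(N) = 1
w(t, O) = 2 + √(O² + t²) (w(t, O) = 2 + √(t² + O²) = 2 + √(O² + t²))
l = -1 (l = -1*1 = -1)
1/(w(-741, 472) + l) = 1/((2 + √(472² + (-741)²)) - 1) = 1/((2 + √(222784 + 549081)) - 1) = 1/((2 + √771865) - 1) = 1/(1 + √771865)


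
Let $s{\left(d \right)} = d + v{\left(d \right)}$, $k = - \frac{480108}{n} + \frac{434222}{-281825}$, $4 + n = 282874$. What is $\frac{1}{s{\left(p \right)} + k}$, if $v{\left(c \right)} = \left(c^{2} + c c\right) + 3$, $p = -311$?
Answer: $\frac{2657327925}{513211766973142} \approx 5.1778 \cdot 10^{-6}$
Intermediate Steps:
$n = 282870$ ($n = -4 + 282874 = 282870$)
$k = - \frac{8604493808}{2657327925}$ ($k = - \frac{480108}{282870} + \frac{434222}{-281825} = \left(-480108\right) \frac{1}{282870} + 434222 \left(- \frac{1}{281825}\right) = - \frac{80018}{47145} - \frac{434222}{281825} = - \frac{8604493808}{2657327925} \approx -3.238$)
$v{\left(c \right)} = 3 + 2 c^{2}$ ($v{\left(c \right)} = \left(c^{2} + c^{2}\right) + 3 = 2 c^{2} + 3 = 3 + 2 c^{2}$)
$s{\left(d \right)} = 3 + d + 2 d^{2}$ ($s{\left(d \right)} = d + \left(3 + 2 d^{2}\right) = 3 + d + 2 d^{2}$)
$\frac{1}{s{\left(p \right)} + k} = \frac{1}{\left(3 - 311 + 2 \left(-311\right)^{2}\right) - \frac{8604493808}{2657327925}} = \frac{1}{\left(3 - 311 + 2 \cdot 96721\right) - \frac{8604493808}{2657327925}} = \frac{1}{\left(3 - 311 + 193442\right) - \frac{8604493808}{2657327925}} = \frac{1}{193134 - \frac{8604493808}{2657327925}} = \frac{1}{\frac{513211766973142}{2657327925}} = \frac{2657327925}{513211766973142}$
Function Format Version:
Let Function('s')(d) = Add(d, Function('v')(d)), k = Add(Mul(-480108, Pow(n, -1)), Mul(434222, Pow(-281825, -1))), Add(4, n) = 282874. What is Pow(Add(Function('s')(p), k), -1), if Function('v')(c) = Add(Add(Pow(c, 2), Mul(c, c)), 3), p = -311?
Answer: Rational(2657327925, 513211766973142) ≈ 5.1778e-6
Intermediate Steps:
n = 282870 (n = Add(-4, 282874) = 282870)
k = Rational(-8604493808, 2657327925) (k = Add(Mul(-480108, Pow(282870, -1)), Mul(434222, Pow(-281825, -1))) = Add(Mul(-480108, Rational(1, 282870)), Mul(434222, Rational(-1, 281825))) = Add(Rational(-80018, 47145), Rational(-434222, 281825)) = Rational(-8604493808, 2657327925) ≈ -3.2380)
Function('v')(c) = Add(3, Mul(2, Pow(c, 2))) (Function('v')(c) = Add(Add(Pow(c, 2), Pow(c, 2)), 3) = Add(Mul(2, Pow(c, 2)), 3) = Add(3, Mul(2, Pow(c, 2))))
Function('s')(d) = Add(3, d, Mul(2, Pow(d, 2))) (Function('s')(d) = Add(d, Add(3, Mul(2, Pow(d, 2)))) = Add(3, d, Mul(2, Pow(d, 2))))
Pow(Add(Function('s')(p), k), -1) = Pow(Add(Add(3, -311, Mul(2, Pow(-311, 2))), Rational(-8604493808, 2657327925)), -1) = Pow(Add(Add(3, -311, Mul(2, 96721)), Rational(-8604493808, 2657327925)), -1) = Pow(Add(Add(3, -311, 193442), Rational(-8604493808, 2657327925)), -1) = Pow(Add(193134, Rational(-8604493808, 2657327925)), -1) = Pow(Rational(513211766973142, 2657327925), -1) = Rational(2657327925, 513211766973142)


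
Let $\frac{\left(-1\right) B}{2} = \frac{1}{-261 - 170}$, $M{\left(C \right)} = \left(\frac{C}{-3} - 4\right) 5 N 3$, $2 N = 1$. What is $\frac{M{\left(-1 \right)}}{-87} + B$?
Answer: $\frac{24053}{74994} \approx 0.32073$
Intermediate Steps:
$N = \frac{1}{2}$ ($N = \frac{1}{2} \cdot 1 = \frac{1}{2} \approx 0.5$)
$M{\left(C \right)} = -30 - \frac{5 C}{2}$ ($M{\left(C \right)} = \left(\frac{C}{-3} - 4\right) 5 \cdot \frac{1}{2} \cdot 3 = \left(C \left(- \frac{1}{3}\right) - 4\right) 5 \cdot \frac{1}{2} \cdot 3 = \left(- \frac{C}{3} - 4\right) 5 \cdot \frac{1}{2} \cdot 3 = \left(-4 - \frac{C}{3}\right) 5 \cdot \frac{1}{2} \cdot 3 = \left(-20 - \frac{5 C}{3}\right) \frac{1}{2} \cdot 3 = \left(-10 - \frac{5 C}{6}\right) 3 = -30 - \frac{5 C}{2}$)
$B = \frac{2}{431}$ ($B = - \frac{2}{-261 - 170} = - \frac{2}{-431} = \left(-2\right) \left(- \frac{1}{431}\right) = \frac{2}{431} \approx 0.0046404$)
$\frac{M{\left(-1 \right)}}{-87} + B = \frac{-30 - - \frac{5}{2}}{-87} + \frac{2}{431} = \left(-30 + \frac{5}{2}\right) \left(- \frac{1}{87}\right) + \frac{2}{431} = \left(- \frac{55}{2}\right) \left(- \frac{1}{87}\right) + \frac{2}{431} = \frac{55}{174} + \frac{2}{431} = \frac{24053}{74994}$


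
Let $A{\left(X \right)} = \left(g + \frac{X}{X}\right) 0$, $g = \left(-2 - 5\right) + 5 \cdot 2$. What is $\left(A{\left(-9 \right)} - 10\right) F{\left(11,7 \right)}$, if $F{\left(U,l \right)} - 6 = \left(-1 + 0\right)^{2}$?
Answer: $-70$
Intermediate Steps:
$g = 3$ ($g = \left(-2 - 5\right) + 10 = -7 + 10 = 3$)
$F{\left(U,l \right)} = 7$ ($F{\left(U,l \right)} = 6 + \left(-1 + 0\right)^{2} = 6 + \left(-1\right)^{2} = 6 + 1 = 7$)
$A{\left(X \right)} = 0$ ($A{\left(X \right)} = \left(3 + \frac{X}{X}\right) 0 = \left(3 + 1\right) 0 = 4 \cdot 0 = 0$)
$\left(A{\left(-9 \right)} - 10\right) F{\left(11,7 \right)} = \left(0 - 10\right) 7 = \left(-10\right) 7 = -70$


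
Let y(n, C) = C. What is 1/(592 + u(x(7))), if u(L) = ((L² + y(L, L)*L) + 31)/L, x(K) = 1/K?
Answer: 7/5665 ≈ 0.0012357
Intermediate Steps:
u(L) = (31 + 2*L²)/L (u(L) = ((L² + L*L) + 31)/L = ((L² + L²) + 31)/L = (2*L² + 31)/L = (31 + 2*L²)/L)
1/(592 + u(x(7))) = 1/(592 + (2/7 + 31/(1/7))) = 1/(592 + (2*(⅐) + 31/(⅐))) = 1/(592 + (2/7 + 31*7)) = 1/(592 + (2/7 + 217)) = 1/(592 + 1521/7) = 1/(5665/7) = 7/5665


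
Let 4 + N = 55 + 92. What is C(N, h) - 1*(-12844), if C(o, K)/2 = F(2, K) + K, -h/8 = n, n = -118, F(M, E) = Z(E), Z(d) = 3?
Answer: 14738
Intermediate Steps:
F(M, E) = 3
N = 143 (N = -4 + (55 + 92) = -4 + 147 = 143)
h = 944 (h = -8*(-118) = 944)
C(o, K) = 6 + 2*K (C(o, K) = 2*(3 + K) = 6 + 2*K)
C(N, h) - 1*(-12844) = (6 + 2*944) - 1*(-12844) = (6 + 1888) + 12844 = 1894 + 12844 = 14738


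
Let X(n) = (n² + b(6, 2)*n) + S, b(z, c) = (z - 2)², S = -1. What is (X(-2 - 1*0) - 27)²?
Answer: 3136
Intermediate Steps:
b(z, c) = (-2 + z)²
X(n) = -1 + n² + 16*n (X(n) = (n² + (-2 + 6)²*n) - 1 = (n² + 4²*n) - 1 = (n² + 16*n) - 1 = -1 + n² + 16*n)
(X(-2 - 1*0) - 27)² = ((-1 + (-2 - 1*0)² + 16*(-2 - 1*0)) - 27)² = ((-1 + (-2 + 0)² + 16*(-2 + 0)) - 27)² = ((-1 + (-2)² + 16*(-2)) - 27)² = ((-1 + 4 - 32) - 27)² = (-29 - 27)² = (-56)² = 3136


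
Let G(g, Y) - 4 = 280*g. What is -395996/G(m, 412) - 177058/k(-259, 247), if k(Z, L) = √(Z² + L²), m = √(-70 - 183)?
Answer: (-6197030*√32406770 + 6340390955*I + 88529*I*√128090)/(64045*(-I + 70*√253)) ≈ -494.8 + 88.914*I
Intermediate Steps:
m = I*√253 (m = √(-253) = I*√253 ≈ 15.906*I)
k(Z, L) = √(L² + Z²)
G(g, Y) = 4 + 280*g
-395996/G(m, 412) - 177058/k(-259, 247) = -395996/(4 + 280*(I*√253)) - 177058/√(247² + (-259)²) = -395996/(4 + 280*I*√253) - 177058/√(61009 + 67081) = -395996/(4 + 280*I*√253) - 177058*√128090/128090 = -395996/(4 + 280*I*√253) - 88529*√128090/64045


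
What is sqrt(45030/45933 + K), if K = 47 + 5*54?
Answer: sqrt(74543088667)/15311 ≈ 17.832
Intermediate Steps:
K = 317 (K = 47 + 270 = 317)
sqrt(45030/45933 + K) = sqrt(45030/45933 + 317) = sqrt(45030*(1/45933) + 317) = sqrt(15010/15311 + 317) = sqrt(4868597/15311) = sqrt(74543088667)/15311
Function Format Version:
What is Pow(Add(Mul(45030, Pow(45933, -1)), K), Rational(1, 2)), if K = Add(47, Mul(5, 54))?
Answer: Mul(Rational(1, 15311), Pow(74543088667, Rational(1, 2))) ≈ 17.832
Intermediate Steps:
K = 317 (K = Add(47, 270) = 317)
Pow(Add(Mul(45030, Pow(45933, -1)), K), Rational(1, 2)) = Pow(Add(Mul(45030, Pow(45933, -1)), 317), Rational(1, 2)) = Pow(Add(Mul(45030, Rational(1, 45933)), 317), Rational(1, 2)) = Pow(Add(Rational(15010, 15311), 317), Rational(1, 2)) = Pow(Rational(4868597, 15311), Rational(1, 2)) = Mul(Rational(1, 15311), Pow(74543088667, Rational(1, 2)))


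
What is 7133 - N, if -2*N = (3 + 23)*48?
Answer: 7757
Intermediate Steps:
N = -624 (N = -(3 + 23)*48/2 = -13*48 = -½*1248 = -624)
7133 - N = 7133 - 1*(-624) = 7133 + 624 = 7757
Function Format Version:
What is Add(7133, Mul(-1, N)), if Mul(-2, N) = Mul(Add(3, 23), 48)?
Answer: 7757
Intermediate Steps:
N = -624 (N = Mul(Rational(-1, 2), Mul(Add(3, 23), 48)) = Mul(Rational(-1, 2), Mul(26, 48)) = Mul(Rational(-1, 2), 1248) = -624)
Add(7133, Mul(-1, N)) = Add(7133, Mul(-1, -624)) = Add(7133, 624) = 7757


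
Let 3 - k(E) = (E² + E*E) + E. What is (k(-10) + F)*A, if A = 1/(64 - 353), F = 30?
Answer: 157/289 ≈ 0.54325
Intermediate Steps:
k(E) = 3 - E - 2*E² (k(E) = 3 - ((E² + E*E) + E) = 3 - ((E² + E²) + E) = 3 - (2*E² + E) = 3 - (E + 2*E²) = 3 + (-E - 2*E²) = 3 - E - 2*E²)
A = -1/289 (A = 1/(-289) = -1/289 ≈ -0.0034602)
(k(-10) + F)*A = ((3 - 1*(-10) - 2*(-10)²) + 30)*(-1/289) = ((3 + 10 - 2*100) + 30)*(-1/289) = ((3 + 10 - 200) + 30)*(-1/289) = (-187 + 30)*(-1/289) = -157*(-1/289) = 157/289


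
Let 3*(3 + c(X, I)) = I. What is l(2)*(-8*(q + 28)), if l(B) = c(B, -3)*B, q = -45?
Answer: -1088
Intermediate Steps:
c(X, I) = -3 + I/3
l(B) = -4*B (l(B) = (-3 + (⅓)*(-3))*B = (-3 - 1)*B = -4*B)
l(2)*(-8*(q + 28)) = (-4*2)*(-8*(-45 + 28)) = -(-64)*(-17) = -8*136 = -1088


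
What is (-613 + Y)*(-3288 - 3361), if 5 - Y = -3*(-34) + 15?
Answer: 4820525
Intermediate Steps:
Y = -112 (Y = 5 - (-3*(-34) + 15) = 5 - (102 + 15) = 5 - 1*117 = 5 - 117 = -112)
(-613 + Y)*(-3288 - 3361) = (-613 - 112)*(-3288 - 3361) = -725*(-6649) = 4820525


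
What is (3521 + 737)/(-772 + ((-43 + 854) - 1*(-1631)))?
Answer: 2129/835 ≈ 2.5497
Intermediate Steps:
(3521 + 737)/(-772 + ((-43 + 854) - 1*(-1631))) = 4258/(-772 + (811 + 1631)) = 4258/(-772 + 2442) = 4258/1670 = 4258*(1/1670) = 2129/835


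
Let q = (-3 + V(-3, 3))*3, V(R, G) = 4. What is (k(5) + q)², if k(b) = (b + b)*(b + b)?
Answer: 10609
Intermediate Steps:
k(b) = 4*b² (k(b) = (2*b)*(2*b) = 4*b²)
q = 3 (q = (-3 + 4)*3 = 1*3 = 3)
(k(5) + q)² = (4*5² + 3)² = (4*25 + 3)² = (100 + 3)² = 103² = 10609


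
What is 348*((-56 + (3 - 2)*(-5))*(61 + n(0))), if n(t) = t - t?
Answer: -1294908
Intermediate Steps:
n(t) = 0
348*((-56 + (3 - 2)*(-5))*(61 + n(0))) = 348*((-56 + (3 - 2)*(-5))*(61 + 0)) = 348*((-56 + 1*(-5))*61) = 348*((-56 - 5)*61) = 348*(-61*61) = 348*(-3721) = -1294908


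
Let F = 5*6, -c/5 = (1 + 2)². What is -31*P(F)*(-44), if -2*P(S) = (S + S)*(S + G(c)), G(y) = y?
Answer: 613800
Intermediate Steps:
c = -45 (c = -5*(1 + 2)² = -5*3² = -5*9 = -45)
F = 30
P(S) = -S*(-45 + S) (P(S) = -(S + S)*(S - 45)/2 = -2*S*(-45 + S)/2 = -S*(-45 + S))
-31*P(F)*(-44) = -930*(45 - 1*30)*(-44) = -930*(45 - 30)*(-44) = -930*15*(-44) = -31*450*(-44) = -13950*(-44) = 613800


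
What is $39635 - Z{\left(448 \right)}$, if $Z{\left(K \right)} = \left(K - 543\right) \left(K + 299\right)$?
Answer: $110600$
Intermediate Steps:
$Z{\left(K \right)} = \left(-543 + K\right) \left(299 + K\right)$
$39635 - Z{\left(448 \right)} = 39635 - \left(-162357 + 448^{2} - 109312\right) = 39635 - \left(-162357 + 200704 - 109312\right) = 39635 - -70965 = 39635 + 70965 = 110600$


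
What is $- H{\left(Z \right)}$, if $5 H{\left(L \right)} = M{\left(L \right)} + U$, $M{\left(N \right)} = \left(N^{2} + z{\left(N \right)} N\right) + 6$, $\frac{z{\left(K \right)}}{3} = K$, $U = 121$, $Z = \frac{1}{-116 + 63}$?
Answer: $- \frac{356747}{14045} \approx -25.4$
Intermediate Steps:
$Z = - \frac{1}{53}$ ($Z = \frac{1}{-53} = - \frac{1}{53} \approx -0.018868$)
$z{\left(K \right)} = 3 K$
$M{\left(N \right)} = 6 + 4 N^{2}$ ($M{\left(N \right)} = \left(N^{2} + 3 N N\right) + 6 = \left(N^{2} + 3 N^{2}\right) + 6 = 4 N^{2} + 6 = 6 + 4 N^{2}$)
$H{\left(L \right)} = \frac{127}{5} + \frac{4 L^{2}}{5}$ ($H{\left(L \right)} = \frac{\left(6 + 4 L^{2}\right) + 121}{5} = \frac{127 + 4 L^{2}}{5} = \frac{127}{5} + \frac{4 L^{2}}{5}$)
$- H{\left(Z \right)} = - (\frac{127}{5} + \frac{4 \left(- \frac{1}{53}\right)^{2}}{5}) = - (\frac{127}{5} + \frac{4}{5} \cdot \frac{1}{2809}) = - (\frac{127}{5} + \frac{4}{14045}) = \left(-1\right) \frac{356747}{14045} = - \frac{356747}{14045}$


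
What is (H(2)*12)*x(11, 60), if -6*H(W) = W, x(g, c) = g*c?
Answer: -2640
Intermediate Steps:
x(g, c) = c*g
H(W) = -W/6
(H(2)*12)*x(11, 60) = (-1/6*2*12)*(60*11) = -1/3*12*660 = -4*660 = -2640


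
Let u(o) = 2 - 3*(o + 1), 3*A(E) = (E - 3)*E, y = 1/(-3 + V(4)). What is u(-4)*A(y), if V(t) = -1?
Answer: 143/48 ≈ 2.9792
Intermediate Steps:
y = -1/4 (y = 1/(-3 - 1) = 1/(-4) = -1/4 ≈ -0.25000)
A(E) = E*(-3 + E)/3 (A(E) = ((E - 3)*E)/3 = ((-3 + E)*E)/3 = (E*(-3 + E))/3 = E*(-3 + E)/3)
u(o) = -1 - 3*o (u(o) = 2 - 3*(1 + o) = 2 + (-3 - 3*o) = -1 - 3*o)
u(-4)*A(y) = (-1 - 3*(-4))*((1/3)*(-1/4)*(-3 - 1/4)) = (-1 + 12)*((1/3)*(-1/4)*(-13/4)) = 11*(13/48) = 143/48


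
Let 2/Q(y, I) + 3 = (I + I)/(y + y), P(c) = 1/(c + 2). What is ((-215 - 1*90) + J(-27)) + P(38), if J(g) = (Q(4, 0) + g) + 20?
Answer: -37517/120 ≈ -312.64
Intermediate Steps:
P(c) = 1/(2 + c)
Q(y, I) = 2/(-3 + I/y) (Q(y, I) = 2/(-3 + (I + I)/(y + y)) = 2/(-3 + (2*I)/((2*y))) = 2/(-3 + (2*I)*(1/(2*y))) = 2/(-3 + I/y))
J(g) = 58/3 + g (J(g) = (2*4/(0 - 3*4) + g) + 20 = (2*4/(0 - 12) + g) + 20 = (2*4/(-12) + g) + 20 = (2*4*(-1/12) + g) + 20 = (-⅔ + g) + 20 = 58/3 + g)
((-215 - 1*90) + J(-27)) + P(38) = ((-215 - 1*90) + (58/3 - 27)) + 1/(2 + 38) = ((-215 - 90) - 23/3) + 1/40 = (-305 - 23/3) + 1/40 = -938/3 + 1/40 = -37517/120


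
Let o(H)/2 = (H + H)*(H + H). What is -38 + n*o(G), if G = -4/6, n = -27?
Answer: -134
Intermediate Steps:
G = -⅔ (G = -4*⅙ = -⅔ ≈ -0.66667)
o(H) = 8*H² (o(H) = 2*((H + H)*(H + H)) = 2*((2*H)*(2*H)) = 2*(4*H²) = 8*H²)
-38 + n*o(G) = -38 - 216*(-⅔)² = -38 - 216*4/9 = -38 - 27*32/9 = -38 - 96 = -134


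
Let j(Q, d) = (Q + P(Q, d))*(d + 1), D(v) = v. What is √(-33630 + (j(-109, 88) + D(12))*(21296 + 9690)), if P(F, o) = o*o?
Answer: 2*√5263947498 ≈ 1.4511e+5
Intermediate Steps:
P(F, o) = o²
j(Q, d) = (1 + d)*(Q + d²) (j(Q, d) = (Q + d²)*(d + 1) = (Q + d²)*(1 + d) = (1 + d)*(Q + d²))
√(-33630 + (j(-109, 88) + D(12))*(21296 + 9690)) = √(-33630 + ((-109 + 88² + 88³ - 109*88) + 12)*(21296 + 9690)) = √(-33630 + ((-109 + 7744 + 681472 - 9592) + 12)*30986) = √(-33630 + (679515 + 12)*30986) = √(-33630 + 679527*30986) = √(-33630 + 21055823622) = √21055789992 = 2*√5263947498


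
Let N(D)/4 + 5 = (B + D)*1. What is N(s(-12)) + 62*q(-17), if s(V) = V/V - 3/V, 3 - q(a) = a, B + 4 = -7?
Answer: 1181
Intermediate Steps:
B = -11 (B = -4 - 7 = -11)
q(a) = 3 - a
s(V) = 1 - 3/V
N(D) = -64 + 4*D (N(D) = -20 + 4*((-11 + D)*1) = -20 + 4*(-11 + D) = -20 + (-44 + 4*D) = -64 + 4*D)
N(s(-12)) + 62*q(-17) = (-64 + 4*((-3 - 12)/(-12))) + 62*(3 - 1*(-17)) = (-64 + 4*(-1/12*(-15))) + 62*(3 + 17) = (-64 + 4*(5/4)) + 62*20 = (-64 + 5) + 1240 = -59 + 1240 = 1181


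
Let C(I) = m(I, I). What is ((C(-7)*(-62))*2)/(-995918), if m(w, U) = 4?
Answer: 248/497959 ≈ 0.00049803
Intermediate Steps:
C(I) = 4
((C(-7)*(-62))*2)/(-995918) = ((4*(-62))*2)/(-995918) = -248*2*(-1/995918) = -496*(-1/995918) = 248/497959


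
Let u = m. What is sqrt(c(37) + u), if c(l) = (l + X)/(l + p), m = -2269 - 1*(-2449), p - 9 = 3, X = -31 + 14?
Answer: 2*sqrt(2210)/7 ≈ 13.432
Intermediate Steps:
X = -17
p = 12 (p = 9 + 3 = 12)
m = 180 (m = -2269 + 2449 = 180)
c(l) = (-17 + l)/(12 + l) (c(l) = (l - 17)/(l + 12) = (-17 + l)/(12 + l))
u = 180
sqrt(c(37) + u) = sqrt((-17 + 37)/(12 + 37) + 180) = sqrt(20/49 + 180) = sqrt(8840/49) = 2*sqrt(2210)/7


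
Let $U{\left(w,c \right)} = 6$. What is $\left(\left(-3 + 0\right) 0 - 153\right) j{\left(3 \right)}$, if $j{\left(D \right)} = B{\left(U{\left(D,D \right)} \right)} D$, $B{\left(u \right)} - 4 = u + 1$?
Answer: $-5049$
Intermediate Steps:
$B{\left(u \right)} = 5 + u$ ($B{\left(u \right)} = 4 + \left(u + 1\right) = 4 + \left(1 + u\right) = 5 + u$)
$j{\left(D \right)} = 11 D$ ($j{\left(D \right)} = \left(5 + 6\right) D = 11 D$)
$\left(\left(-3 + 0\right) 0 - 153\right) j{\left(3 \right)} = \left(\left(-3 + 0\right) 0 - 153\right) 11 \cdot 3 = \left(\left(-3\right) 0 - 153\right) 33 = \left(0 - 153\right) 33 = \left(-153\right) 33 = -5049$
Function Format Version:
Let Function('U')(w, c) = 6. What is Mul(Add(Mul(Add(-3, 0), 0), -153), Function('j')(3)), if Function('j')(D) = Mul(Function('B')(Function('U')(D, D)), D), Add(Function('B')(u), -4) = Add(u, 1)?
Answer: -5049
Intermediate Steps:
Function('B')(u) = Add(5, u) (Function('B')(u) = Add(4, Add(u, 1)) = Add(4, Add(1, u)) = Add(5, u))
Function('j')(D) = Mul(11, D) (Function('j')(D) = Mul(Add(5, 6), D) = Mul(11, D))
Mul(Add(Mul(Add(-3, 0), 0), -153), Function('j')(3)) = Mul(Add(Mul(Add(-3, 0), 0), -153), Mul(11, 3)) = Mul(Add(Mul(-3, 0), -153), 33) = Mul(Add(0, -153), 33) = Mul(-153, 33) = -5049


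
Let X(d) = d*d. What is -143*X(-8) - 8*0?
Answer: -9152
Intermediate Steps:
X(d) = d**2
-143*X(-8) - 8*0 = -143*(-8)**2 - 8*0 = -143*64 + 0 = -9152 + 0 = -9152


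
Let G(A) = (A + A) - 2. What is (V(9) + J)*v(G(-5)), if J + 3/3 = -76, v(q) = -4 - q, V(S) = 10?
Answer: -536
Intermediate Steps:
G(A) = -2 + 2*A (G(A) = 2*A - 2 = -2 + 2*A)
J = -77 (J = -1 - 76 = -77)
(V(9) + J)*v(G(-5)) = (10 - 77)*(-4 - (-2 + 2*(-5))) = -67*(-4 - (-2 - 10)) = -67*(-4 - 1*(-12)) = -67*(-4 + 12) = -67*8 = -536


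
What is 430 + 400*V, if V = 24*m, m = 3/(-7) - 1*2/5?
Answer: -52670/7 ≈ -7524.3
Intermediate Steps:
m = -29/35 (m = 3*(-⅐) - 2*⅕ = -3/7 - ⅖ = -29/35 ≈ -0.82857)
V = -696/35 (V = 24*(-29/35) = -696/35 ≈ -19.886)
430 + 400*V = 430 + 400*(-696/35) = 430 - 55680/7 = -52670/7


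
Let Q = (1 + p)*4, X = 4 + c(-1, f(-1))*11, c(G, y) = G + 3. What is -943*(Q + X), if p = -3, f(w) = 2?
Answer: -16974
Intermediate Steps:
c(G, y) = 3 + G
X = 26 (X = 4 + (3 - 1)*11 = 4 + 2*11 = 4 + 22 = 26)
Q = -8 (Q = (1 - 3)*4 = -2*4 = -8)
-943*(Q + X) = -943*(-8 + 26) = -943*18 = -16974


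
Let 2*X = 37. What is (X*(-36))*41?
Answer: -27306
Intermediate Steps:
X = 37/2 (X = (1/2)*37 = 37/2 ≈ 18.500)
(X*(-36))*41 = ((37/2)*(-36))*41 = -666*41 = -27306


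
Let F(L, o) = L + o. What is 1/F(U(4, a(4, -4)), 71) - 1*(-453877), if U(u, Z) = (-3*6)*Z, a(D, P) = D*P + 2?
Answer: 146602272/323 ≈ 4.5388e+5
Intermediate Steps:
a(D, P) = 2 + D*P
U(u, Z) = -18*Z
1/F(U(4, a(4, -4)), 71) - 1*(-453877) = 1/(-18*(2 + 4*(-4)) + 71) - 1*(-453877) = 1/(-18*(2 - 16) + 71) + 453877 = 1/(-18*(-14) + 71) + 453877 = 1/(252 + 71) + 453877 = 1/323 + 453877 = 146602272/323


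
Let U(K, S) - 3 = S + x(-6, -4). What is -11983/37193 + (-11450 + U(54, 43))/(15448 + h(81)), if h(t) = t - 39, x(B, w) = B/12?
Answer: -1219568477/1152239140 ≈ -1.0584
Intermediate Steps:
x(B, w) = B/12 (x(B, w) = B*(1/12) = B/12)
h(t) = -39 + t
U(K, S) = 5/2 + S (U(K, S) = 3 + (S + (1/12)*(-6)) = 3 + (S - ½) = 3 + (-½ + S) = 5/2 + S)
-11983/37193 + (-11450 + U(54, 43))/(15448 + h(81)) = -11983/37193 + (-11450 + (5/2 + 43))/(15448 + (-39 + 81)) = -11983*1/37193 + (-11450 + 91/2)/(15448 + 42) = -11983/37193 - 22809/2/15490 = -11983/37193 - 22809/2*1/15490 = -11983/37193 - 22809/30980 = -1219568477/1152239140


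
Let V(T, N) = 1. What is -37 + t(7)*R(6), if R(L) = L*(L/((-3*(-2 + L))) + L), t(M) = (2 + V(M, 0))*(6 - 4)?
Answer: 161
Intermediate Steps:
t(M) = 6 (t(M) = (2 + 1)*(6 - 4) = 3*2 = 6)
R(L) = L*(L + L/(6 - 3*L)) (R(L) = L*(L/(6 - 3*L) + L) = L*(L + L/(6 - 3*L)))
-37 + t(7)*R(6) = -37 + 6*(6²*(-7/3 + 6)/(-2 + 6)) = -37 + 6*(36*(11/3)/4) = -37 + 6*(36*(¼)*(11/3)) = -37 + 6*33 = -37 + 198 = 161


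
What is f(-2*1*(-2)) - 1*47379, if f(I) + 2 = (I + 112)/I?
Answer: -47352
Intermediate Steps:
f(I) = -2 + (112 + I)/I (f(I) = -2 + (I + 112)/I = -2 + (112 + I)/I)
f(-2*1*(-2)) - 1*47379 = (112 - (-2*1)*(-2))/((-2*1*(-2))) - 1*47379 = (112 - (-2)*(-2))/((-2*(-2))) - 47379 = (112 - 1*4)/4 - 47379 = (112 - 4)/4 - 47379 = (¼)*108 - 47379 = 27 - 47379 = -47352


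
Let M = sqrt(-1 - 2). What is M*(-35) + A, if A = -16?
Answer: -16 - 35*I*sqrt(3) ≈ -16.0 - 60.622*I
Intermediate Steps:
M = I*sqrt(3) (M = sqrt(-3) = I*sqrt(3) ≈ 1.732*I)
M*(-35) + A = (I*sqrt(3))*(-35) - 16 = -35*I*sqrt(3) - 16 = -16 - 35*I*sqrt(3)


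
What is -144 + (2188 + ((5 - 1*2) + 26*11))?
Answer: 2333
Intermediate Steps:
-144 + (2188 + ((5 - 1*2) + 26*11)) = -144 + (2188 + ((5 - 2) + 286)) = -144 + (2188 + (3 + 286)) = -144 + (2188 + 289) = -144 + 2477 = 2333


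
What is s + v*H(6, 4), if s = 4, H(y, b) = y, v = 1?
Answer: 10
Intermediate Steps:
s + v*H(6, 4) = 4 + 1*6 = 4 + 6 = 10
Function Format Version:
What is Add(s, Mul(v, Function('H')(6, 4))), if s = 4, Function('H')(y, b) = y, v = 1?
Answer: 10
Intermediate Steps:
Add(s, Mul(v, Function('H')(6, 4))) = Add(4, Mul(1, 6)) = Add(4, 6) = 10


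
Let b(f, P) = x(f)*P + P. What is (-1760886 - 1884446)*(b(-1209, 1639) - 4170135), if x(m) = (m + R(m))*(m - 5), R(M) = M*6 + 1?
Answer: -61362100135255792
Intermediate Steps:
R(M) = 1 + 6*M (R(M) = 6*M + 1 = 1 + 6*M)
x(m) = (1 + 7*m)*(-5 + m) (x(m) = (m + (1 + 6*m))*(m - 5) = (1 + 7*m)*(-5 + m))
b(f, P) = P + P*(-5 - 34*f + 7*f²) (b(f, P) = (-5 - 34*f + 7*f²)*P + P = P*(-5 - 34*f + 7*f²) + P = P + P*(-5 - 34*f + 7*f²))
(-1760886 - 1884446)*(b(-1209, 1639) - 4170135) = (-1760886 - 1884446)*(1639*(-4 - 34*(-1209) + 7*(-1209)²) - 4170135) = -3645332*(1639*(-4 + 41106 + 7*1461681) - 4170135) = -3645332*(1639*(-4 + 41106 + 10231767) - 4170135) = -3645332*(1639*10272869 - 4170135) = -3645332*(16837232291 - 4170135) = -3645332*16833062156 = -61362100135255792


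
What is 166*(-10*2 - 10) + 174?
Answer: -4806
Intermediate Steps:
166*(-10*2 - 10) + 174 = 166*(-20 - 10) + 174 = 166*(-30) + 174 = -4980 + 174 = -4806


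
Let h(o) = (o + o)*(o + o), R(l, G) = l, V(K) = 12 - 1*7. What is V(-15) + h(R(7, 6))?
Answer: 201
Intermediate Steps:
V(K) = 5 (V(K) = 12 - 7 = 5)
h(o) = 4*o² (h(o) = (2*o)*(2*o) = 4*o²)
V(-15) + h(R(7, 6)) = 5 + 4*7² = 5 + 4*49 = 5 + 196 = 201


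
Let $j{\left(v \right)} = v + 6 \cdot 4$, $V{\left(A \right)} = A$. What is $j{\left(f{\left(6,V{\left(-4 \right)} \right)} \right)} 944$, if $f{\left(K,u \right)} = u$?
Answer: $18880$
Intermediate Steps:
$j{\left(v \right)} = 24 + v$ ($j{\left(v \right)} = v + 24 = 24 + v$)
$j{\left(f{\left(6,V{\left(-4 \right)} \right)} \right)} 944 = \left(24 - 4\right) 944 = 20 \cdot 944 = 18880$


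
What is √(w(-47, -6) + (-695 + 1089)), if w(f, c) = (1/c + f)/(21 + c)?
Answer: √351770/30 ≈ 19.770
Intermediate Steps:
w(f, c) = (f + 1/c)/(21 + c)
√(w(-47, -6) + (-695 + 1089)) = √((1 - 6*(-47))/((-6)*(21 - 6)) + (-695 + 1089)) = √(-⅙*(1 + 282)/15 + 394) = √(-⅙*1/15*283 + 394) = √(-283/90 + 394) = √(35177/90) = √351770/30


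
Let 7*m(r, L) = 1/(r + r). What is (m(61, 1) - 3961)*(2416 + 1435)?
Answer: -13026750743/854 ≈ -1.5254e+7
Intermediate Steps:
m(r, L) = 1/(14*r) (m(r, L) = 1/(7*(r + r)) = 1/(7*((2*r))) = (1/(2*r))/7 = 1/(14*r))
(m(61, 1) - 3961)*(2416 + 1435) = ((1/14)/61 - 3961)*(2416 + 1435) = ((1/14)*(1/61) - 3961)*3851 = (1/854 - 3961)*3851 = -3382693/854*3851 = -13026750743/854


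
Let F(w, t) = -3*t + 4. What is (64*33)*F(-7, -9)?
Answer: 65472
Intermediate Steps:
F(w, t) = 4 - 3*t
(64*33)*F(-7, -9) = (64*33)*(4 - 3*(-9)) = 2112*(4 + 27) = 2112*31 = 65472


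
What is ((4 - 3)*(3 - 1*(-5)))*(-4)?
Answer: -32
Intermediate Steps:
((4 - 3)*(3 - 1*(-5)))*(-4) = (1*(3 + 5))*(-4) = (1*8)*(-4) = 8*(-4) = -32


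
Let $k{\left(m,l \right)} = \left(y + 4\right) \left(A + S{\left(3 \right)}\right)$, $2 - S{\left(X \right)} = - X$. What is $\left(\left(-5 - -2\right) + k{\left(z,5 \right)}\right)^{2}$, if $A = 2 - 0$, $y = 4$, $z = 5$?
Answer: $2809$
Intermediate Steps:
$S{\left(X \right)} = 2 + X$ ($S{\left(X \right)} = 2 - - X = 2 + X$)
$A = 2$ ($A = 2 + 0 = 2$)
$k{\left(m,l \right)} = 56$ ($k{\left(m,l \right)} = \left(4 + 4\right) \left(2 + \left(2 + 3\right)\right) = 8 \left(2 + 5\right) = 8 \cdot 7 = 56$)
$\left(\left(-5 - -2\right) + k{\left(z,5 \right)}\right)^{2} = \left(\left(-5 - -2\right) + 56\right)^{2} = \left(\left(-5 + 2\right) + 56\right)^{2} = \left(-3 + 56\right)^{2} = 53^{2} = 2809$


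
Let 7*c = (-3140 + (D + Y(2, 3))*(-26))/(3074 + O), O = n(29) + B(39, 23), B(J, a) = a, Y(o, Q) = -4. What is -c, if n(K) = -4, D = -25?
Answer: 2386/21651 ≈ 0.11020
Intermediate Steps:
O = 19 (O = -4 + 23 = 19)
c = -2386/21651 (c = ((-3140 + (-25 - 4)*(-26))/(3074 + 19))/7 = ((-3140 - 29*(-26))/3093)/7 = ((-3140 + 754)*(1/3093))/7 = (-2386*1/3093)/7 = (⅐)*(-2386/3093) = -2386/21651 ≈ -0.11020)
-c = -1*(-2386/21651) = 2386/21651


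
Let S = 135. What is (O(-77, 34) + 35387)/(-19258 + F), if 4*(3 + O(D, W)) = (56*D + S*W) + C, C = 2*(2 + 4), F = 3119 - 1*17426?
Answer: -70913/67130 ≈ -1.0564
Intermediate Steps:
F = -14307 (F = 3119 - 17426 = -14307)
C = 12 (C = 2*6 = 12)
O(D, W) = 14*D + 135*W/4 (O(D, W) = -3 + ((56*D + 135*W) + 12)/4 = -3 + (12 + 56*D + 135*W)/4 = -3 + (3 + 14*D + 135*W/4) = 14*D + 135*W/4)
(O(-77, 34) + 35387)/(-19258 + F) = ((14*(-77) + (135/4)*34) + 35387)/(-19258 - 14307) = ((-1078 + 2295/2) + 35387)/(-33565) = (139/2 + 35387)*(-1/33565) = (70913/2)*(-1/33565) = -70913/67130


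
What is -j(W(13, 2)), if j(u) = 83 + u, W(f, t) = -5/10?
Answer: -165/2 ≈ -82.500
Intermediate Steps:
W(f, t) = -½ (W(f, t) = -5*⅒ = -½)
-j(W(13, 2)) = -(83 - ½) = -1*165/2 = -165/2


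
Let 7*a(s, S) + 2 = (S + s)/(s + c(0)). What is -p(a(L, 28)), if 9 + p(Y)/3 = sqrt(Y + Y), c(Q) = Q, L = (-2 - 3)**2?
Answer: 27 - 3*sqrt(42)/35 ≈ 26.445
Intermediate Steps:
L = 25 (L = (-5)**2 = 25)
a(s, S) = -2/7 + (S + s)/(7*s) (a(s, S) = -2/7 + ((S + s)/(s + 0))/7 = -2/7 + ((S + s)/s)/7 = -2/7 + (S + s)/(7*s))
p(Y) = -27 + 3*sqrt(2)*sqrt(Y) (p(Y) = -27 + 3*sqrt(Y + Y) = -27 + 3*sqrt(2*Y) = -27 + 3*(sqrt(2)*sqrt(Y)) = -27 + 3*sqrt(2)*sqrt(Y))
-p(a(L, 28)) = -(-27 + 3*sqrt(2)*sqrt((1/7)*(28 - 1*25)/25)) = -(-27 + 3*sqrt(2)*sqrt((1/7)*(1/25)*(28 - 25))) = -(-27 + 3*sqrt(2)*sqrt((1/7)*(1/25)*3)) = -(-27 + 3*sqrt(2)*sqrt(3/175)) = -(-27 + 3*sqrt(2)*(sqrt(21)/35)) = -(-27 + 3*sqrt(42)/35) = 27 - 3*sqrt(42)/35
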